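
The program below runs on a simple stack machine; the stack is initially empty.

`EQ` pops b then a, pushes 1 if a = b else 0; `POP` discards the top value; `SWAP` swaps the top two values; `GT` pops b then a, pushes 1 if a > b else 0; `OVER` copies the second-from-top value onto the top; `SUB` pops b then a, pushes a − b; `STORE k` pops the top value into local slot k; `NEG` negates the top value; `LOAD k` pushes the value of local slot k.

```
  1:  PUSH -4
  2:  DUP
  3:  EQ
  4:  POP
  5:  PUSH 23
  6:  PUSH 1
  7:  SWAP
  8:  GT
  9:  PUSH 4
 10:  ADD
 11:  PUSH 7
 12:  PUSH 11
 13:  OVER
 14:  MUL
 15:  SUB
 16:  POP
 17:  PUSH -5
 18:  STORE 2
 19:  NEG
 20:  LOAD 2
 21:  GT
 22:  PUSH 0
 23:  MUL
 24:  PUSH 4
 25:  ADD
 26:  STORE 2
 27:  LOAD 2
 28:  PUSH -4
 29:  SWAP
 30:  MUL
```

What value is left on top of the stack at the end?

-16

PUSH -4 -> -4
DUP     -> -4 -4
EQ      -> 1
POP     -> (empty)
PUSH 23 -> 23
PUSH 1  -> 23 1
SWAP    -> 1 23
GT      -> 0
PUSH 4  -> 0 4
ADD     -> 4
PUSH 7  -> 4 7
PUSH 11 -> 4 7 11
OVER    -> 4 7 11 7
MUL     -> 4 7 77
SUB     -> 4 -70
POP     -> 4
PUSH -5 -> 4 -5
STORE 2 -> 4
NEG     -> -4
LOAD 2  -> -4 -5
GT      -> 1
PUSH 0  -> 1 0
MUL     -> 0
PUSH 4  -> 0 4
ADD     -> 4
STORE 2 -> (empty)
LOAD 2  -> 4
PUSH -4 -> 4 -4
SWAP    -> -4 4
MUL     -> -16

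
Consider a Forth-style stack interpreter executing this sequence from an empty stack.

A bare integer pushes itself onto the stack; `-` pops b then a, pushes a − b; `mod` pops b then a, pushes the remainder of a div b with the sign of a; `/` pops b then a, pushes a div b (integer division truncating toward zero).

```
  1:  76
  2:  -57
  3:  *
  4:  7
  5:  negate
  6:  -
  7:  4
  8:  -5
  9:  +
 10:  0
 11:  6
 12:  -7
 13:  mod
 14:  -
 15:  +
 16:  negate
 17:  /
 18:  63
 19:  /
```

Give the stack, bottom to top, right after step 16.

[-4325, 7]

76     : [76]
-57    : [76, -57]
*      : [-4332]
7      : [-4332, 7]
negate : [-4332, -7]
-      : [-4325]
4      : [-4325, 4]
-5     : [-4325, 4, -5]
+      : [-4325, -1]
0      : [-4325, -1, 0]
6      : [-4325, -1, 0, 6]
-7     : [-4325, -1, 0, 6, -7]
mod    : [-4325, -1, 0, 6]
-      : [-4325, -1, -6]
+      : [-4325, -7]
negate : [-4325, 7]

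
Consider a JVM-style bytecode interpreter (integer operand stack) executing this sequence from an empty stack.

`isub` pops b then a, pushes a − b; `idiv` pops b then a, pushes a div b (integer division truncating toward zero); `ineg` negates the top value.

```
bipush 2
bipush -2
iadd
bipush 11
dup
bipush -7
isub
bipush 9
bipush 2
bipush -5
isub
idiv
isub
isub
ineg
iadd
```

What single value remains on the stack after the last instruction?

6

bipush 2  → [2]
bipush -2 → [2, -2]
iadd      → [0]
bipush 11 → [0, 11]
dup       → [0, 11, 11]
bipush -7 → [0, 11, 11, -7]
isub      → [0, 11, 18]
bipush 9  → [0, 11, 18, 9]
bipush 2  → [0, 11, 18, 9, 2]
bipush -5 → [0, 11, 18, 9, 2, -5]
isub      → [0, 11, 18, 9, 7]
idiv      → [0, 11, 18, 1]
isub      → [0, 11, 17]
isub      → [0, -6]
ineg      → [0, 6]
iadd      → [6]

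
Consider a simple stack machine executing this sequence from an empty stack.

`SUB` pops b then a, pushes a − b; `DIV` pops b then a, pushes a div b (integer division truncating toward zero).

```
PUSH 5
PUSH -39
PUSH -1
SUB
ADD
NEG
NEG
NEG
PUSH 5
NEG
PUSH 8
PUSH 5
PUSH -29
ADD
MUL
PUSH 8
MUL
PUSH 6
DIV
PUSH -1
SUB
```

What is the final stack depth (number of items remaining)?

PUSH 5   -> [5]
PUSH -39 -> [5, -39]
PUSH -1  -> [5, -39, -1]
SUB      -> [5, -38]
ADD      -> [-33]
NEG      -> [33]
NEG      -> [-33]
NEG      -> [33]
PUSH 5   -> [33, 5]
NEG      -> [33, -5]
PUSH 8   -> [33, -5, 8]
PUSH 5   -> [33, -5, 8, 5]
PUSH -29 -> [33, -5, 8, 5, -29]
ADD      -> [33, -5, 8, -24]
MUL      -> [33, -5, -192]
PUSH 8   -> [33, -5, -192, 8]
MUL      -> [33, -5, -1536]
PUSH 6   -> [33, -5, -1536, 6]
DIV      -> [33, -5, -256]
PUSH -1  -> [33, -5, -256, -1]
SUB      -> [33, -5, -255]

3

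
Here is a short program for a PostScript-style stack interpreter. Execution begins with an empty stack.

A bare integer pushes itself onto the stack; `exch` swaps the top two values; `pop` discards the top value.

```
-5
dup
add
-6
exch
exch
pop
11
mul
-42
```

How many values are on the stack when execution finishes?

-5   -> [-5]
dup  -> [-5, -5]
add  -> [-10]
-6   -> [-10, -6]
exch -> [-6, -10]
exch -> [-10, -6]
pop  -> [-10]
11   -> [-10, 11]
mul  -> [-110]
-42  -> [-110, -42]

2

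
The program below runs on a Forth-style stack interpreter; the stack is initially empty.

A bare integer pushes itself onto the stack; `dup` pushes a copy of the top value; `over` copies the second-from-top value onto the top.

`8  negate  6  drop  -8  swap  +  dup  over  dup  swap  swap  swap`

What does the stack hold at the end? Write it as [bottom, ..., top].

[-16, -16, -16, -16]

8      → 8
negate → -8
6      → -8 6
drop   → -8
-8     → -8 -8
swap   → -8 -8
+      → -16
dup    → -16 -16
over   → -16 -16 -16
dup    → -16 -16 -16 -16
swap   → -16 -16 -16 -16
swap   → -16 -16 -16 -16
swap   → -16 -16 -16 -16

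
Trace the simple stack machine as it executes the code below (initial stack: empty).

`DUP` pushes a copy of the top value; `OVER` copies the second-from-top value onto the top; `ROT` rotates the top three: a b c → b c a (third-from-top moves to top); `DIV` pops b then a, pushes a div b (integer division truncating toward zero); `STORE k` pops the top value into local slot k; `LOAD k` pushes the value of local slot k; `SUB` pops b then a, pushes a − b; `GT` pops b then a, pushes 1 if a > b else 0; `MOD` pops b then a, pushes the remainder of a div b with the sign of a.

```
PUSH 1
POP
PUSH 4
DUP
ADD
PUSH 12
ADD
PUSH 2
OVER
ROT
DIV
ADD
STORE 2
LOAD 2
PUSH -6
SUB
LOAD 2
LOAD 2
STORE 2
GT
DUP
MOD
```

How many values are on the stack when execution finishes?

PUSH 1  → 1
POP     → (empty)
PUSH 4  → 4
DUP     → 4 4
ADD     → 8
PUSH 12 → 8 12
ADD     → 20
PUSH 2  → 20 2
OVER    → 20 2 20
ROT     → 2 20 20
DIV     → 2 1
ADD     → 3
STORE 2 → (empty)
LOAD 2  → 3
PUSH -6 → 3 -6
SUB     → 9
LOAD 2  → 9 3
LOAD 2  → 9 3 3
STORE 2 → 9 3
GT      → 1
DUP     → 1 1
MOD     → 0

1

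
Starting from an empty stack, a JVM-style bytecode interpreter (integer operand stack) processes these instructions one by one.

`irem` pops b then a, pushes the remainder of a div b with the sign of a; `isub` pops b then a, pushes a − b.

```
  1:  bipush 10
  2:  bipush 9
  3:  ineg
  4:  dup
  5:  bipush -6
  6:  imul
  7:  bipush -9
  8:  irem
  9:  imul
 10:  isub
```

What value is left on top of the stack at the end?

10

bipush 10 → [10]
bipush 9  → [10, 9]
ineg      → [10, -9]
dup       → [10, -9, -9]
bipush -6 → [10, -9, -9, -6]
imul      → [10, -9, 54]
bipush -9 → [10, -9, 54, -9]
irem      → [10, -9, 0]
imul      → [10, 0]
isub      → [10]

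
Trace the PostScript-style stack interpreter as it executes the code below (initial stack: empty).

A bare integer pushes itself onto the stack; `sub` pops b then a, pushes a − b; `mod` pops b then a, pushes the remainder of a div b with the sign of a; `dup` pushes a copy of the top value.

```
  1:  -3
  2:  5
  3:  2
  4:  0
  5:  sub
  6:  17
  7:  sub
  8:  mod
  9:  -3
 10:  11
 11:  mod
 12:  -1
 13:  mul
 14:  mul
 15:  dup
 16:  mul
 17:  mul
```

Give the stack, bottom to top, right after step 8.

-3  -> [-3]
5   -> [-3, 5]
2   -> [-3, 5, 2]
0   -> [-3, 5, 2, 0]
sub -> [-3, 5, 2]
17  -> [-3, 5, 2, 17]
sub -> [-3, 5, -15]
mod -> [-3, 5]

[-3, 5]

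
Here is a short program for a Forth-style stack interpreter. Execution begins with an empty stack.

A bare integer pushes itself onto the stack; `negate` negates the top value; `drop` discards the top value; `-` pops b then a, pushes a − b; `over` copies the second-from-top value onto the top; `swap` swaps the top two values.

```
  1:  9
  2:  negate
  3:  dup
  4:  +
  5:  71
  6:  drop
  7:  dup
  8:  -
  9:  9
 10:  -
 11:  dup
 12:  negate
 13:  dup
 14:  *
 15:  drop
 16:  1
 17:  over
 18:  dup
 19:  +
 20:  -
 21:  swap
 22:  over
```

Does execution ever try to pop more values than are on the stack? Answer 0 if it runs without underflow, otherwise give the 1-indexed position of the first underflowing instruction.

0

9      → [9]
negate → [-9]
dup    → [-9, -9]
+      → [-18]
71     → [-18, 71]
drop   → [-18]
dup    → [-18, -18]
-      → [0]
9      → [0, 9]
-      → [-9]
dup    → [-9, -9]
negate → [-9, 9]
dup    → [-9, 9, 9]
*      → [-9, 81]
drop   → [-9]
1      → [-9, 1]
over   → [-9, 1, -9]
dup    → [-9, 1, -9, -9]
+      → [-9, 1, -18]
-      → [-9, 19]
swap   → [19, -9]
over   → [19, -9, 19]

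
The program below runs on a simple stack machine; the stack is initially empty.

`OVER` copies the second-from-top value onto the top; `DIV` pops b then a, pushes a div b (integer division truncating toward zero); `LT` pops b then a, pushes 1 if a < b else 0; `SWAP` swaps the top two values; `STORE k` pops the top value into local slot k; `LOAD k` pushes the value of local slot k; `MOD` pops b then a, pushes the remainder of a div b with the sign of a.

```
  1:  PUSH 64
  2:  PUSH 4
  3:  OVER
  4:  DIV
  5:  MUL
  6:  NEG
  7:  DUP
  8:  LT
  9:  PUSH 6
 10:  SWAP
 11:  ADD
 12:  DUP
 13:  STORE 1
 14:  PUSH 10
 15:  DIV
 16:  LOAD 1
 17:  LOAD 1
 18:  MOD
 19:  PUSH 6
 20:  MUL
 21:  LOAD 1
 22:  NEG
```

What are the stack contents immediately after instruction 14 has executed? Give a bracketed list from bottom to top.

[6, 10]

PUSH 64 → [64]
PUSH 4  → [64, 4]
OVER    → [64, 4, 64]
DIV     → [64, 0]
MUL     → [0]
NEG     → [0]
DUP     → [0, 0]
LT      → [0]
PUSH 6  → [0, 6]
SWAP    → [6, 0]
ADD     → [6]
DUP     → [6, 6]
STORE 1 → [6]
PUSH 10 → [6, 10]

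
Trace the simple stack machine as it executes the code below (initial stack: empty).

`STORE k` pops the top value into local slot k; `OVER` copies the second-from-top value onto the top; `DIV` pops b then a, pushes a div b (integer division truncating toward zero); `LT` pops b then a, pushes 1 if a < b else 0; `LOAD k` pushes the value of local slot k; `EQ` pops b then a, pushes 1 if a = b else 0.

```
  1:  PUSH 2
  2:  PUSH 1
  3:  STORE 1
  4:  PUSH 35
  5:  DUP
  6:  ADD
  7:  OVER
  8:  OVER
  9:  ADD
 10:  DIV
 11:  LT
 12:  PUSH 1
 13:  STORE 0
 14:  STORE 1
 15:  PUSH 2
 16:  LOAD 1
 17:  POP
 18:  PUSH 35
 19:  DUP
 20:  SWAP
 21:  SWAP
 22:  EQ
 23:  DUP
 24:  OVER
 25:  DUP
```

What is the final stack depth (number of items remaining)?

5

PUSH 2  -> [2]
PUSH 1  -> [2, 1]
STORE 1 -> [2]
PUSH 35 -> [2, 35]
DUP     -> [2, 35, 35]
ADD     -> [2, 70]
OVER    -> [2, 70, 2]
OVER    -> [2, 70, 2, 70]
ADD     -> [2, 70, 72]
DIV     -> [2, 0]
LT      -> [0]
PUSH 1  -> [0, 1]
STORE 0 -> [0]
STORE 1 -> []
PUSH 2  -> [2]
LOAD 1  -> [2, 0]
POP     -> [2]
PUSH 35 -> [2, 35]
DUP     -> [2, 35, 35]
SWAP    -> [2, 35, 35]
SWAP    -> [2, 35, 35]
EQ      -> [2, 1]
DUP     -> [2, 1, 1]
OVER    -> [2, 1, 1, 1]
DUP     -> [2, 1, 1, 1, 1]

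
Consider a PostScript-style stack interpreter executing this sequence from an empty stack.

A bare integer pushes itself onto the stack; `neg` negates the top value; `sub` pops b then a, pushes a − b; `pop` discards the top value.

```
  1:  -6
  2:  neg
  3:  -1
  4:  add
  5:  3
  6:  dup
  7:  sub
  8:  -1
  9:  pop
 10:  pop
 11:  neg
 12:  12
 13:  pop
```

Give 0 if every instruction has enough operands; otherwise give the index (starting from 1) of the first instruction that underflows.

0

-6  → [-6]
neg → [6]
-1  → [6, -1]
add → [5]
3   → [5, 3]
dup → [5, 3, 3]
sub → [5, 0]
-1  → [5, 0, -1]
pop → [5, 0]
pop → [5]
neg → [-5]
12  → [-5, 12]
pop → [-5]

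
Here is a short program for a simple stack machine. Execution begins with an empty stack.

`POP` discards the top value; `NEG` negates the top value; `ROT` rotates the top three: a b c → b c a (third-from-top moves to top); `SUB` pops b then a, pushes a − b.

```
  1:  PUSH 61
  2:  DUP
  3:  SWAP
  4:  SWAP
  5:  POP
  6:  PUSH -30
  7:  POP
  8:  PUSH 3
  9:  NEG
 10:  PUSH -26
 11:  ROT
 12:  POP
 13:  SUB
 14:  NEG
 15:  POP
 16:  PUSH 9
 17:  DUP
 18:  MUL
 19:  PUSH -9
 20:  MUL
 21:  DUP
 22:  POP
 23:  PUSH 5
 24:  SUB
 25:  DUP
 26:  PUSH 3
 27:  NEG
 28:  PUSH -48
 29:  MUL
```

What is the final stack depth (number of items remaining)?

PUSH 61  -> [61]
DUP      -> [61, 61]
SWAP     -> [61, 61]
SWAP     -> [61, 61]
POP      -> [61]
PUSH -30 -> [61, -30]
POP      -> [61]
PUSH 3   -> [61, 3]
NEG      -> [61, -3]
PUSH -26 -> [61, -3, -26]
ROT      -> [-3, -26, 61]
POP      -> [-3, -26]
SUB      -> [23]
NEG      -> [-23]
POP      -> []
PUSH 9   -> [9]
DUP      -> [9, 9]
MUL      -> [81]
PUSH -9  -> [81, -9]
MUL      -> [-729]
DUP      -> [-729, -729]
POP      -> [-729]
PUSH 5   -> [-729, 5]
SUB      -> [-734]
DUP      -> [-734, -734]
PUSH 3   -> [-734, -734, 3]
NEG      -> [-734, -734, -3]
PUSH -48 -> [-734, -734, -3, -48]
MUL      -> [-734, -734, 144]

3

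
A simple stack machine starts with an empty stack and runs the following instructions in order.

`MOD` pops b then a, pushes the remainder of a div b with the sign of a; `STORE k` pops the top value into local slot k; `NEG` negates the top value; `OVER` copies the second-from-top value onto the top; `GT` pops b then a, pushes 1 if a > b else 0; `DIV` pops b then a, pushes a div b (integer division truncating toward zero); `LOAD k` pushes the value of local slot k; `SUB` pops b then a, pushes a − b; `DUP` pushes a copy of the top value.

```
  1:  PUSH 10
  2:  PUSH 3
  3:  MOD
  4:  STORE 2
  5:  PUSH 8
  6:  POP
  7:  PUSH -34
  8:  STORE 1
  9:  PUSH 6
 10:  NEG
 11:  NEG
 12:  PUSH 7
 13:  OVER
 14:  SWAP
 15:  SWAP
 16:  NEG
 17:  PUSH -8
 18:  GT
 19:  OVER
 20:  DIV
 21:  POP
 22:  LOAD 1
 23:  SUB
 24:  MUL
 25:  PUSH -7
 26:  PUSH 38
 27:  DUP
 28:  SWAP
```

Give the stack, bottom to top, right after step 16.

[6, 7, -6]

PUSH 10  : 10
PUSH 3   : 10 3
MOD      : 1
STORE 2  : (empty)
PUSH 8   : 8
POP      : (empty)
PUSH -34 : -34
STORE 1  : (empty)
PUSH 6   : 6
NEG      : -6
NEG      : 6
PUSH 7   : 6 7
OVER     : 6 7 6
SWAP     : 6 6 7
SWAP     : 6 7 6
NEG      : 6 7 -6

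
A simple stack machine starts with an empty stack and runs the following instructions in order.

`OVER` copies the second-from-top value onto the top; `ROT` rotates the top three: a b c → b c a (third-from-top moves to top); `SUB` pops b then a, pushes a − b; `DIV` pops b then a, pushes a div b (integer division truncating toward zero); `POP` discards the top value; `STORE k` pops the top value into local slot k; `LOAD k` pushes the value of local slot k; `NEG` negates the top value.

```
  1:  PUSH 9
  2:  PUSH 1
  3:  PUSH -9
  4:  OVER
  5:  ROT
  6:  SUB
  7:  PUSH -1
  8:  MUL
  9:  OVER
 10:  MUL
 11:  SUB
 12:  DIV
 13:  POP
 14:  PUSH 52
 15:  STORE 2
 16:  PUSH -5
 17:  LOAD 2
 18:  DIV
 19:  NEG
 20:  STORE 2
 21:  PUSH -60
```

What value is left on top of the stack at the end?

-60

PUSH 9   -> 9
PUSH 1   -> 9 1
PUSH -9  -> 9 1 -9
OVER     -> 9 1 -9 1
ROT      -> 9 -9 1 1
SUB      -> 9 -9 0
PUSH -1  -> 9 -9 0 -1
MUL      -> 9 -9 0
OVER     -> 9 -9 0 -9
MUL      -> 9 -9 0
SUB      -> 9 -9
DIV      -> -1
POP      -> (empty)
PUSH 52  -> 52
STORE 2  -> (empty)
PUSH -5  -> -5
LOAD 2   -> -5 52
DIV      -> 0
NEG      -> 0
STORE 2  -> (empty)
PUSH -60 -> -60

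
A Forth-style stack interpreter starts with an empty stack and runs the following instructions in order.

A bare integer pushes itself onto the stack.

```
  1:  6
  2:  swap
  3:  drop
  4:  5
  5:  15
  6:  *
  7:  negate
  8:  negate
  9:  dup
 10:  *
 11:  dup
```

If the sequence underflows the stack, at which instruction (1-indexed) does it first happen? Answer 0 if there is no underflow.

2

6 : 6
swap  — needs 2 operands, stack has 1 → underflow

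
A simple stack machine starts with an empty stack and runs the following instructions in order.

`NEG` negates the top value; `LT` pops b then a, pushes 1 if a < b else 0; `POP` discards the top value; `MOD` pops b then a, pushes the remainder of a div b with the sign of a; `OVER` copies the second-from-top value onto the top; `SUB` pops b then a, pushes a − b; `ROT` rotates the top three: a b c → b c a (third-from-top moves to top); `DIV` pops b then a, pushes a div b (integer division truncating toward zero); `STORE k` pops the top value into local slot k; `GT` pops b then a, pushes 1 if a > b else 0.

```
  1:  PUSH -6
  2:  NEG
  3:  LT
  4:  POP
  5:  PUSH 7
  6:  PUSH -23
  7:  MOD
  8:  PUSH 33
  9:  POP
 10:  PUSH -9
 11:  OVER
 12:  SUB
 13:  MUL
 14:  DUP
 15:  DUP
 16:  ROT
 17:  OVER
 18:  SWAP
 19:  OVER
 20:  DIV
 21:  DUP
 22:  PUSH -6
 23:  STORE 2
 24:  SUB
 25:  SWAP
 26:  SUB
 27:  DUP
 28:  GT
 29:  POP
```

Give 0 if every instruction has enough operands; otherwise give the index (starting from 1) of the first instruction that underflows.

PUSH -6 : -6
NEG     : 6
LT  — needs 2 operands, stack has 1 → underflow

3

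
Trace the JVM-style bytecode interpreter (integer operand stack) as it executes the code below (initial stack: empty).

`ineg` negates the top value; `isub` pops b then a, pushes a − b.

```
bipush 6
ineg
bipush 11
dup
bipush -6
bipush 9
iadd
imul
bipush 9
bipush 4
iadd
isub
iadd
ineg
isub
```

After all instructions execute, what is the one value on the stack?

bipush 6   6
ineg       -6
bipush 11  -6 11
dup        -6 11 11
bipush -6  -6 11 11 -6
bipush 9   -6 11 11 -6 9
iadd       -6 11 11 3
imul       -6 11 33
bipush 9   -6 11 33 9
bipush 4   -6 11 33 9 4
iadd       -6 11 33 13
isub       -6 11 20
iadd       -6 31
ineg       -6 -31
isub       25

25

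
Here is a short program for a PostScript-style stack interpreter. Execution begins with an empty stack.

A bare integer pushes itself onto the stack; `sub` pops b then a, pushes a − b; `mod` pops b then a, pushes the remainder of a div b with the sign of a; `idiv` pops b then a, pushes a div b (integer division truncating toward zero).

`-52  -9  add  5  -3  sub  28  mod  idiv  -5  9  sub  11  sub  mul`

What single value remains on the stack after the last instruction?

-52  → -52
-9   → -52 -9
add  → -61
5    → -61 5
-3   → -61 5 -3
sub  → -61 8
28   → -61 8 28
mod  → -61 8
idiv → -7
-5   → -7 -5
9    → -7 -5 9
sub  → -7 -14
11   → -7 -14 11
sub  → -7 -25
mul  → 175

175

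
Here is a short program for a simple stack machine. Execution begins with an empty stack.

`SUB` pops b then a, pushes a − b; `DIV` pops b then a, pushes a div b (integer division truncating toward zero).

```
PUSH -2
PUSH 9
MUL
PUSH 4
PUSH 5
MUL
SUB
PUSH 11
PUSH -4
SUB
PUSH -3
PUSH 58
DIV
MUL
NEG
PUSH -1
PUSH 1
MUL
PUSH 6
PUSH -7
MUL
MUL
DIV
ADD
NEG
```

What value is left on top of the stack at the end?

38

PUSH -2 -> [-2]
PUSH 9  -> [-2, 9]
MUL     -> [-18]
PUSH 4  -> [-18, 4]
PUSH 5  -> [-18, 4, 5]
MUL     -> [-18, 20]
SUB     -> [-38]
PUSH 11 -> [-38, 11]
PUSH -4 -> [-38, 11, -4]
SUB     -> [-38, 15]
PUSH -3 -> [-38, 15, -3]
PUSH 58 -> [-38, 15, -3, 58]
DIV     -> [-38, 15, 0]
MUL     -> [-38, 0]
NEG     -> [-38, 0]
PUSH -1 -> [-38, 0, -1]
PUSH 1  -> [-38, 0, -1, 1]
MUL     -> [-38, 0, -1]
PUSH 6  -> [-38, 0, -1, 6]
PUSH -7 -> [-38, 0, -1, 6, -7]
MUL     -> [-38, 0, -1, -42]
MUL     -> [-38, 0, 42]
DIV     -> [-38, 0]
ADD     -> [-38]
NEG     -> [38]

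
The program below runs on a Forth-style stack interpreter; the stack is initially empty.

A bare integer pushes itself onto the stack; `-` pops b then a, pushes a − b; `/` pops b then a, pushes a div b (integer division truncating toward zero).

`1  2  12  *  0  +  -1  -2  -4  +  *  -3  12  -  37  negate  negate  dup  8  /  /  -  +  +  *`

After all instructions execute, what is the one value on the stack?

6

1      -> 1
2      -> 1 2
12     -> 1 2 12
*      -> 1 24
0      -> 1 24 0
+      -> 1 24
-1     -> 1 24 -1
-2     -> 1 24 -1 -2
-4     -> 1 24 -1 -2 -4
+      -> 1 24 -1 -6
*      -> 1 24 6
-3     -> 1 24 6 -3
12     -> 1 24 6 -3 12
-      -> 1 24 6 -15
37     -> 1 24 6 -15 37
negate -> 1 24 6 -15 -37
negate -> 1 24 6 -15 37
dup    -> 1 24 6 -15 37 37
8      -> 1 24 6 -15 37 37 8
/      -> 1 24 6 -15 37 4
/      -> 1 24 6 -15 9
-      -> 1 24 6 -24
+      -> 1 24 -18
+      -> 1 6
*      -> 6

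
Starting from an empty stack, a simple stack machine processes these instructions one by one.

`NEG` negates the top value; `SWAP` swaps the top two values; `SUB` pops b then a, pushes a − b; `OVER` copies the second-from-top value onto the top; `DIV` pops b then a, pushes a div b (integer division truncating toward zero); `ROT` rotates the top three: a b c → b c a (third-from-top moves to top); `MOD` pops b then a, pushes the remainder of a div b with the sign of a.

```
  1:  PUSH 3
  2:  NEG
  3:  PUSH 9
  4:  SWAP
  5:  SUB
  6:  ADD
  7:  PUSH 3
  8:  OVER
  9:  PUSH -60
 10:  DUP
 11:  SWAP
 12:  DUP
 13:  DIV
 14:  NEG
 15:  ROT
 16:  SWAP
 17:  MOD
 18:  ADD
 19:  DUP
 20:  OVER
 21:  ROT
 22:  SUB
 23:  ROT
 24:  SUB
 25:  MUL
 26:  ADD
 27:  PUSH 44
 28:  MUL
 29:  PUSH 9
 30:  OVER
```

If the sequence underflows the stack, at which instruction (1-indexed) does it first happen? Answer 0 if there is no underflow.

6

PUSH 3 : [3]
NEG    : [-3]
PUSH 9 : [-3, 9]
SWAP   : [9, -3]
SUB    : [12]
ADD  — needs 2 operands, stack has 1 → underflow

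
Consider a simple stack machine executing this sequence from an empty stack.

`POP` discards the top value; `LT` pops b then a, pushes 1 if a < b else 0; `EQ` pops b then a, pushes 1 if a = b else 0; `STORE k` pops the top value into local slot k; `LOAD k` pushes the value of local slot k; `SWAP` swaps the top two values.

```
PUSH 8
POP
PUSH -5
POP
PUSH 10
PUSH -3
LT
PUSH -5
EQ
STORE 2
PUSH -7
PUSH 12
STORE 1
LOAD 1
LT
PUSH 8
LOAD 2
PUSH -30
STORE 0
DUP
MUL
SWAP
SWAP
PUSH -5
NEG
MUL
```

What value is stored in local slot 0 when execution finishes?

-30

PUSH 8   : [8]
POP      : []
PUSH -5  : [-5]
POP      : []
PUSH 10  : [10]
PUSH -3  : [10, -3]
LT       : [0]
PUSH -5  : [0, -5]
EQ       : [0]
STORE 2  : []
PUSH -7  : [-7]
PUSH 12  : [-7, 12]
STORE 1  : [-7]
LOAD 1   : [-7, 12]
LT       : [1]
PUSH 8   : [1, 8]
LOAD 2   : [1, 8, 0]
PUSH -30 : [1, 8, 0, -30]
STORE 0  : [1, 8, 0]
DUP      : [1, 8, 0, 0]
MUL      : [1, 8, 0]
SWAP     : [1, 0, 8]
SWAP     : [1, 8, 0]
PUSH -5  : [1, 8, 0, -5]
NEG      : [1, 8, 0, 5]
MUL      : [1, 8, 0]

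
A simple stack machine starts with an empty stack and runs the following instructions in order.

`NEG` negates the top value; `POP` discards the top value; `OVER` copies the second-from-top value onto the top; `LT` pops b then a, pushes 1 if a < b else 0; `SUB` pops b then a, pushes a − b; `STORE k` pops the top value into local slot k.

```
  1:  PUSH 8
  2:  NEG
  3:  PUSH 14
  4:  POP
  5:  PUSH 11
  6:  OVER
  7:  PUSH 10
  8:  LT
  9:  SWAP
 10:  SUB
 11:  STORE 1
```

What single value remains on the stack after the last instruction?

-8

PUSH 8  → [8]
NEG     → [-8]
PUSH 14 → [-8, 14]
POP     → [-8]
PUSH 11 → [-8, 11]
OVER    → [-8, 11, -8]
PUSH 10 → [-8, 11, -8, 10]
LT      → [-8, 11, 1]
SWAP    → [-8, 1, 11]
SUB     → [-8, -10]
STORE 1 → [-8]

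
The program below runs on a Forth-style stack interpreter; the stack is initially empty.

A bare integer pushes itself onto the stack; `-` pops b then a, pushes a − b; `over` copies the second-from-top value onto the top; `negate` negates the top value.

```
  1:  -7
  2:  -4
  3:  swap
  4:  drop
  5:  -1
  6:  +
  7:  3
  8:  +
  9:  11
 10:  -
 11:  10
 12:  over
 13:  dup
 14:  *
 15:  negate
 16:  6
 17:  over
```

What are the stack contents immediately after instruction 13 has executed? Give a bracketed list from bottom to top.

[-13, 10, -13, -13]

-7   → [-7]
-4   → [-7, -4]
swap → [-4, -7]
drop → [-4]
-1   → [-4, -1]
+    → [-5]
3    → [-5, 3]
+    → [-2]
11   → [-2, 11]
-    → [-13]
10   → [-13, 10]
over → [-13, 10, -13]
dup  → [-13, 10, -13, -13]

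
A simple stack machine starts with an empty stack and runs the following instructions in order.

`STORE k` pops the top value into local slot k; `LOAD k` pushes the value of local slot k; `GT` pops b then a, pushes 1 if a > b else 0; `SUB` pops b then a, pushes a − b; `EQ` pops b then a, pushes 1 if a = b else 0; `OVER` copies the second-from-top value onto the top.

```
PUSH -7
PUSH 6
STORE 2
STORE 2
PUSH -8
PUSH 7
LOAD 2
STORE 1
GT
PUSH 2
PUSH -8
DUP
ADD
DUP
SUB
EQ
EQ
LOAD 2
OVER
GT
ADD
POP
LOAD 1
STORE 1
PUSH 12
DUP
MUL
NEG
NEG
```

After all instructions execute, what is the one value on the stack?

PUSH -7 → -7
PUSH 6  → -7 6
STORE 2 → -7
STORE 2 → (empty)
PUSH -8 → -8
PUSH 7  → -8 7
LOAD 2  → -8 7 -7
STORE 1 → -8 7
GT      → 0
PUSH 2  → 0 2
PUSH -8 → 0 2 -8
DUP     → 0 2 -8 -8
ADD     → 0 2 -16
DUP     → 0 2 -16 -16
SUB     → 0 2 0
EQ      → 0 0
EQ      → 1
LOAD 2  → 1 -7
OVER    → 1 -7 1
GT      → 1 0
ADD     → 1
POP     → (empty)
LOAD 1  → -7
STORE 1 → (empty)
PUSH 12 → 12
DUP     → 12 12
MUL     → 144
NEG     → -144
NEG     → 144

144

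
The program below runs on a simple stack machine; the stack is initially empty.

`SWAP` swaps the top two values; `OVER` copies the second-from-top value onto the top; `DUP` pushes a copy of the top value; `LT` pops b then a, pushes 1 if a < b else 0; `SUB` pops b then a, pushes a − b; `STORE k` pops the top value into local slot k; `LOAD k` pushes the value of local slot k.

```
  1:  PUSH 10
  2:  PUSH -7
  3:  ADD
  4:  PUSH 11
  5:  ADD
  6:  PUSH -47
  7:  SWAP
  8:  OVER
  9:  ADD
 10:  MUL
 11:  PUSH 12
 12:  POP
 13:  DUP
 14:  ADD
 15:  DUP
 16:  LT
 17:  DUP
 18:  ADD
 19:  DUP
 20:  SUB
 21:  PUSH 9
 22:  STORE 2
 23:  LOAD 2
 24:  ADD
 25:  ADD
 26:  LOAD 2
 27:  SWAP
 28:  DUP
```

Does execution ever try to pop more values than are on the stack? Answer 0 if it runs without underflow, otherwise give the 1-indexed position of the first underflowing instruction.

PUSH 10  → 10
PUSH -7  → 10 -7
ADD      → 3
PUSH 11  → 3 11
ADD      → 14
PUSH -47 → 14 -47
SWAP     → -47 14
OVER     → -47 14 -47
ADD      → -47 -33
MUL      → 1551
PUSH 12  → 1551 12
POP      → 1551
DUP      → 1551 1551
ADD      → 3102
DUP      → 3102 3102
LT       → 0
DUP      → 0 0
ADD      → 0
DUP      → 0 0
SUB      → 0
PUSH 9   → 0 9
STORE 2  → 0
LOAD 2   → 0 9
ADD      → 9
ADD  — needs 2 operands, stack has 1 → underflow

25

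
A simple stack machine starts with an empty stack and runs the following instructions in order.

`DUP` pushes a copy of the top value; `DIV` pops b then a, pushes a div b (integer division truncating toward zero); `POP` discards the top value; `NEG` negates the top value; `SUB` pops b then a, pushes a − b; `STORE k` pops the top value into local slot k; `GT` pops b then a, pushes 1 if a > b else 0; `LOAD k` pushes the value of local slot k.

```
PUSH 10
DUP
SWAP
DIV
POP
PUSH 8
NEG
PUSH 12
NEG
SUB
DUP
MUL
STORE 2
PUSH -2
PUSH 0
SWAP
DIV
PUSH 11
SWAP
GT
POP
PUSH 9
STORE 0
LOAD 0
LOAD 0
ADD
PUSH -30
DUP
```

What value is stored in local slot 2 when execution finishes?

PUSH 10  → [10]
DUP      → [10, 10]
SWAP     → [10, 10]
DIV      → [1]
POP      → []
PUSH 8   → [8]
NEG      → [-8]
PUSH 12  → [-8, 12]
NEG      → [-8, -12]
SUB      → [4]
DUP      → [4, 4]
MUL      → [16]
STORE 2  → []
PUSH -2  → [-2]
PUSH 0   → [-2, 0]
SWAP     → [0, -2]
DIV      → [0]
PUSH 11  → [0, 11]
SWAP     → [11, 0]
GT       → [1]
POP      → []
PUSH 9   → [9]
STORE 0  → []
LOAD 0   → [9]
LOAD 0   → [9, 9]
ADD      → [18]
PUSH -30 → [18, -30]
DUP      → [18, -30, -30]

16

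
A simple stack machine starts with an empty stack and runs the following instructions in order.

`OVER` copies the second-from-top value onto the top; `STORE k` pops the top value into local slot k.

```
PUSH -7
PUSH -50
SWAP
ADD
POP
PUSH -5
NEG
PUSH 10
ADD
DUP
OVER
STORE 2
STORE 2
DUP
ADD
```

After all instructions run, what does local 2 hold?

PUSH -7  -> [-7]
PUSH -50 -> [-7, -50]
SWAP     -> [-50, -7]
ADD      -> [-57]
POP      -> []
PUSH -5  -> [-5]
NEG      -> [5]
PUSH 10  -> [5, 10]
ADD      -> [15]
DUP      -> [15, 15]
OVER     -> [15, 15, 15]
STORE 2  -> [15, 15]
STORE 2  -> [15]
DUP      -> [15, 15]
ADD      -> [30]

15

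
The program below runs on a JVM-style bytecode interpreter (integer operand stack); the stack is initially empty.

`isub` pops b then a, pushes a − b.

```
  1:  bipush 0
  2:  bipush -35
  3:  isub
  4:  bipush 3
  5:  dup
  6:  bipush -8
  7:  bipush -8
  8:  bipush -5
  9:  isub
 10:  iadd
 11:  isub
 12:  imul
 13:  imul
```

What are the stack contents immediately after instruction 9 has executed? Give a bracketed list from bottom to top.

[35, 3, 3, -8, -3]

bipush 0   → 0
bipush -35 → 0 -35
isub       → 35
bipush 3   → 35 3
dup        → 35 3 3
bipush -8  → 35 3 3 -8
bipush -8  → 35 3 3 -8 -8
bipush -5  → 35 3 3 -8 -8 -5
isub       → 35 3 3 -8 -3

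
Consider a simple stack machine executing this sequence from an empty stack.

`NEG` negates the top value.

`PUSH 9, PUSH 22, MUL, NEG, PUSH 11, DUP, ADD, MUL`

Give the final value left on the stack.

-4356

PUSH 9   9
PUSH 22  9 22
MUL      198
NEG      -198
PUSH 11  -198 11
DUP      -198 11 11
ADD      -198 22
MUL      -4356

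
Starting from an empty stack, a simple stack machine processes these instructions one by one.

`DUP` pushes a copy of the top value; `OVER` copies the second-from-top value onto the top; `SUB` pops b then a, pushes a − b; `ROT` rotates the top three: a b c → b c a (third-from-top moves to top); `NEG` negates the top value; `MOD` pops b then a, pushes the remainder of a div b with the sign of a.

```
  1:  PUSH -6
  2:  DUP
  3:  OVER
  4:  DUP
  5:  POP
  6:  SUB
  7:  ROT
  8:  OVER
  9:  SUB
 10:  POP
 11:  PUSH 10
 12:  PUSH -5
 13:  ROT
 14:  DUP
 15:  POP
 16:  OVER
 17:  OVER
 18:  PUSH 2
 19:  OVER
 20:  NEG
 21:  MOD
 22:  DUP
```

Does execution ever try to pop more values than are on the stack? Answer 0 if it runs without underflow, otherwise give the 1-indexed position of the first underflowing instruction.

PUSH -6  [-6]
DUP      [-6, -6]
OVER     [-6, -6, -6]
DUP      [-6, -6, -6, -6]
POP      [-6, -6, -6]
SUB      [-6, 0]
ROT  — needs 3 operands, stack has 2 → underflow

7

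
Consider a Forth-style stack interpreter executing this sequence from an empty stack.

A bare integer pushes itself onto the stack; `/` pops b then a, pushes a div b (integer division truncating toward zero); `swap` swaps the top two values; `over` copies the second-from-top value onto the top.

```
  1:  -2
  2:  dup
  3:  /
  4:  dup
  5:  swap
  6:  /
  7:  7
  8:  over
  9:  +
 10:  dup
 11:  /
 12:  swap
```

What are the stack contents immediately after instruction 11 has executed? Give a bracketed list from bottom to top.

-2   → [-2]
dup  → [-2, -2]
/    → [1]
dup  → [1, 1]
swap → [1, 1]
/    → [1]
7    → [1, 7]
over → [1, 7, 1]
+    → [1, 8]
dup  → [1, 8, 8]
/    → [1, 1]

[1, 1]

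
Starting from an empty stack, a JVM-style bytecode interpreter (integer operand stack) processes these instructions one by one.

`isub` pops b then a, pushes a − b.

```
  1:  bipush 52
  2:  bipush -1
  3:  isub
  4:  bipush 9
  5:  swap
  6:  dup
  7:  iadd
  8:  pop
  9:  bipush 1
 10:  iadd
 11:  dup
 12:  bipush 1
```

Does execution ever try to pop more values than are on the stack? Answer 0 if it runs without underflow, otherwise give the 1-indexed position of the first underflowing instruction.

0

bipush 52 : [52]
bipush -1 : [52, -1]
isub      : [53]
bipush 9  : [53, 9]
swap      : [9, 53]
dup       : [9, 53, 53]
iadd      : [9, 106]
pop       : [9]
bipush 1  : [9, 1]
iadd      : [10]
dup       : [10, 10]
bipush 1  : [10, 10, 1]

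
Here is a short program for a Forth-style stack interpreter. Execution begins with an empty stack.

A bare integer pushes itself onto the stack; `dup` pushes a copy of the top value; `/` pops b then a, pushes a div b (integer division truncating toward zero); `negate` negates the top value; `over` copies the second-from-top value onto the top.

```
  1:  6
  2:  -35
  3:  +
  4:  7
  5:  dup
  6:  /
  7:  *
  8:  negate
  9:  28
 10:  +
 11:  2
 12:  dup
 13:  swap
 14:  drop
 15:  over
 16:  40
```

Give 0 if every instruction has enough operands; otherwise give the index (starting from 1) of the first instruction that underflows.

6      : [6]
-35    : [6, -35]
+      : [-29]
7      : [-29, 7]
dup    : [-29, 7, 7]
/      : [-29, 1]
*      : [-29]
negate : [29]
28     : [29, 28]
+      : [57]
2      : [57, 2]
dup    : [57, 2, 2]
swap   : [57, 2, 2]
drop   : [57, 2]
over   : [57, 2, 57]
40     : [57, 2, 57, 40]

0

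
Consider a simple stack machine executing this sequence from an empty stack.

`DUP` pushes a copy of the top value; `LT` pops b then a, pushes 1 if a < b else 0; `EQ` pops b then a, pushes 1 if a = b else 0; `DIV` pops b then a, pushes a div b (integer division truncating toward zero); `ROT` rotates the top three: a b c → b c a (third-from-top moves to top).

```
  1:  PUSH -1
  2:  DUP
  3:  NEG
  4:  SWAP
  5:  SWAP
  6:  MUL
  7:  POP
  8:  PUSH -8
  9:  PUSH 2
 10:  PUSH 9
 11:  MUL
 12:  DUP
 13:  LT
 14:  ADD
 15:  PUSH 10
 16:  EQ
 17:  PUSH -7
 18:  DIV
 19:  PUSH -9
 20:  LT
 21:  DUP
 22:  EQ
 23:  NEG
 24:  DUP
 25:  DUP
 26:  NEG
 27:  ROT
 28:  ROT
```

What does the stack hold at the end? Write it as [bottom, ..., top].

[1, -1, -1]

PUSH -1 → [-1]
DUP     → [-1, -1]
NEG     → [-1, 1]
SWAP    → [1, -1]
SWAP    → [-1, 1]
MUL     → [-1]
POP     → []
PUSH -8 → [-8]
PUSH 2  → [-8, 2]
PUSH 9  → [-8, 2, 9]
MUL     → [-8, 18]
DUP     → [-8, 18, 18]
LT      → [-8, 0]
ADD     → [-8]
PUSH 10 → [-8, 10]
EQ      → [0]
PUSH -7 → [0, -7]
DIV     → [0]
PUSH -9 → [0, -9]
LT      → [0]
DUP     → [0, 0]
EQ      → [1]
NEG     → [-1]
DUP     → [-1, -1]
DUP     → [-1, -1, -1]
NEG     → [-1, -1, 1]
ROT     → [-1, 1, -1]
ROT     → [1, -1, -1]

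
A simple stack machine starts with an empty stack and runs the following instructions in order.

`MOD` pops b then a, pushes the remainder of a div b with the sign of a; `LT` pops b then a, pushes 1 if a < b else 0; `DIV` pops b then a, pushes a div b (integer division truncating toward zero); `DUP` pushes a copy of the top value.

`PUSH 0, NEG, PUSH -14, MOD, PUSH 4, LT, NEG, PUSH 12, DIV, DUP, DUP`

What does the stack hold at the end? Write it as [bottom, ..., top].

PUSH 0   → 0
NEG      → 0
PUSH -14 → 0 -14
MOD      → 0
PUSH 4   → 0 4
LT       → 1
NEG      → -1
PUSH 12  → -1 12
DIV      → 0
DUP      → 0 0
DUP      → 0 0 0

[0, 0, 0]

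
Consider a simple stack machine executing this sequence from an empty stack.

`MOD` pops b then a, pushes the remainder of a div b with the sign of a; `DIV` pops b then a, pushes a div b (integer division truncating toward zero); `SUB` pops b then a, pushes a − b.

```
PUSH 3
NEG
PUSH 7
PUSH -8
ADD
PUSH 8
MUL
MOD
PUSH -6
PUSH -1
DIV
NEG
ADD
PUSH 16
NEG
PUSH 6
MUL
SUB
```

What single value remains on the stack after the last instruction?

PUSH 3  : 3
NEG     : -3
PUSH 7  : -3 7
PUSH -8 : -3 7 -8
ADD     : -3 -1
PUSH 8  : -3 -1 8
MUL     : -3 -8
MOD     : -3
PUSH -6 : -3 -6
PUSH -1 : -3 -6 -1
DIV     : -3 6
NEG     : -3 -6
ADD     : -9
PUSH 16 : -9 16
NEG     : -9 -16
PUSH 6  : -9 -16 6
MUL     : -9 -96
SUB     : 87

87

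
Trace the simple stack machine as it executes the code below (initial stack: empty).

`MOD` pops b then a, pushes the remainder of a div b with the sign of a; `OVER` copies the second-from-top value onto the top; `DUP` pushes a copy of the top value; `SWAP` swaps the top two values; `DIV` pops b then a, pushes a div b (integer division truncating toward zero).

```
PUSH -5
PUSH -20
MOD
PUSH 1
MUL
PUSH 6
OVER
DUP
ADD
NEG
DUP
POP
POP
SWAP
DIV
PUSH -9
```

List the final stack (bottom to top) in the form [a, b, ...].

[-1, -9]

PUSH -5   [-5]
PUSH -20  [-5, -20]
MOD       [-5]
PUSH 1    [-5, 1]
MUL       [-5]
PUSH 6    [-5, 6]
OVER      [-5, 6, -5]
DUP       [-5, 6, -5, -5]
ADD       [-5, 6, -10]
NEG       [-5, 6, 10]
DUP       [-5, 6, 10, 10]
POP       [-5, 6, 10]
POP       [-5, 6]
SWAP      [6, -5]
DIV       [-1]
PUSH -9   [-1, -9]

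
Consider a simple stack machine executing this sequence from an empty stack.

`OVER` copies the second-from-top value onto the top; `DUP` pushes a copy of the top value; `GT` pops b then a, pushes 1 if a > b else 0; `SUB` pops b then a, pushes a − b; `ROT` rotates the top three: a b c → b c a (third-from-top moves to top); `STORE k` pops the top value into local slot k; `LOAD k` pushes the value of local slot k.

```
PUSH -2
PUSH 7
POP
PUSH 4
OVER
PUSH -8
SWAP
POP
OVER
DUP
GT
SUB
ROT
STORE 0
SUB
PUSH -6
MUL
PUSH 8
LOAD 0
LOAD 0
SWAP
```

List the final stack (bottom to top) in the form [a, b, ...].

[-72, 8, -2, -2]

PUSH -2 → -2
PUSH 7  → -2 7
POP     → -2
PUSH 4  → -2 4
OVER    → -2 4 -2
PUSH -8 → -2 4 -2 -8
SWAP    → -2 4 -8 -2
POP     → -2 4 -8
OVER    → -2 4 -8 4
DUP     → -2 4 -8 4 4
GT      → -2 4 -8 0
SUB     → -2 4 -8
ROT     → 4 -8 -2
STORE 0 → 4 -8
SUB     → 12
PUSH -6 → 12 -6
MUL     → -72
PUSH 8  → -72 8
LOAD 0  → -72 8 -2
LOAD 0  → -72 8 -2 -2
SWAP    → -72 8 -2 -2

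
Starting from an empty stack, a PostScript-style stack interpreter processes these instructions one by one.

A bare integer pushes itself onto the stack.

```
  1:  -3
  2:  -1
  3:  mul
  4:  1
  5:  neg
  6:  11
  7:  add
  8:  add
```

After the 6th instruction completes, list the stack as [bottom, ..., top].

[3, -1, 11]

-3   -3
-1   -3 -1
mul  3
1    3 1
neg  3 -1
11   3 -1 11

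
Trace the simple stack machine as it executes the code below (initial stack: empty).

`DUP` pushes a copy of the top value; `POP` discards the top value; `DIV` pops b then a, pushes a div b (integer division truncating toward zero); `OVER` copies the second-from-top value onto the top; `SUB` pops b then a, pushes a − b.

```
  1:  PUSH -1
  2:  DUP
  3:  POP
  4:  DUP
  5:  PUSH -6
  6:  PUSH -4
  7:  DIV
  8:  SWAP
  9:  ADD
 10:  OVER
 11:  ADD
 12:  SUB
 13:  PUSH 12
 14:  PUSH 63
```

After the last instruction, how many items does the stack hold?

PUSH -1  [-1]
DUP      [-1, -1]
POP      [-1]
DUP      [-1, -1]
PUSH -6  [-1, -1, -6]
PUSH -4  [-1, -1, -6, -4]
DIV      [-1, -1, 1]
SWAP     [-1, 1, -1]
ADD      [-1, 0]
OVER     [-1, 0, -1]
ADD      [-1, -1]
SUB      [0]
PUSH 12  [0, 12]
PUSH 63  [0, 12, 63]

3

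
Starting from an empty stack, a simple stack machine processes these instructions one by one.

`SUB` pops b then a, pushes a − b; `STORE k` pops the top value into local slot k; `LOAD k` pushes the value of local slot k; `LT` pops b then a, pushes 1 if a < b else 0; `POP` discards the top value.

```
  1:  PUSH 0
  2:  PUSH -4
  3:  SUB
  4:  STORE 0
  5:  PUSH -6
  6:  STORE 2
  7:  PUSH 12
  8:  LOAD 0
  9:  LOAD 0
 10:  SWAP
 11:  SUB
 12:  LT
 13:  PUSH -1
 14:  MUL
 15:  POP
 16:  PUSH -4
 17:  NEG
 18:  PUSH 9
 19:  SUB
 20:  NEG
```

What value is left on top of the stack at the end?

PUSH 0   0
PUSH -4  0 -4
SUB      4
STORE 0  (empty)
PUSH -6  -6
STORE 2  (empty)
PUSH 12  12
LOAD 0   12 4
LOAD 0   12 4 4
SWAP     12 4 4
SUB      12 0
LT       0
PUSH -1  0 -1
MUL      0
POP      (empty)
PUSH -4  -4
NEG      4
PUSH 9   4 9
SUB      -5
NEG      5

5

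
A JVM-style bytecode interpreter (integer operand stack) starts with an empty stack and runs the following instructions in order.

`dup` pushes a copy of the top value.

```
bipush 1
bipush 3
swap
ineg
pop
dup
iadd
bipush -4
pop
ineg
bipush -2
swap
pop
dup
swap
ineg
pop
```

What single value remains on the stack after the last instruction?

bipush 1  → [1]
bipush 3  → [1, 3]
swap      → [3, 1]
ineg      → [3, -1]
pop       → [3]
dup       → [3, 3]
iadd      → [6]
bipush -4 → [6, -4]
pop       → [6]
ineg      → [-6]
bipush -2 → [-6, -2]
swap      → [-2, -6]
pop       → [-2]
dup       → [-2, -2]
swap      → [-2, -2]
ineg      → [-2, 2]
pop       → [-2]

-2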